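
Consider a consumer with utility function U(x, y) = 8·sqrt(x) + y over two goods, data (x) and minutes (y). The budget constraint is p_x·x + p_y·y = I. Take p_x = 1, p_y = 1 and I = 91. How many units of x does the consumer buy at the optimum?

MU_x = 4/√x, MU_y = 1. Tangency: 4/√x = p_x/p_y.
Solve: √x = 4·p_y/p_x, so x*(p_x,p_y) = (4·p_y/p_x)², and y* = (I − p_x·x*)/p_y.
Plugging in: x* = (4·1/1)² = 16.

x* = 16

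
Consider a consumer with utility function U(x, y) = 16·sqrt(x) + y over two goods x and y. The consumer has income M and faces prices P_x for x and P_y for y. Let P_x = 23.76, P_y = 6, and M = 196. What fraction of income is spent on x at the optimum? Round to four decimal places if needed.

MU_x = 8/√x, MU_y = 1. Tangency: 8/√x = P_x/P_y.
Solve: √x = 8·P_y/P_x, so x*(P_x,P_y) = (8·P_y/P_x)², and y* = (M − P_x·x*)/P_y.
Plugging in: x* = (8·6/23.76)² = 4.0812, y* = 16.5051.
Expenditure on x: 23.76·4.0812 = 96.9697; share = 0.4947.

share on x = 0.4947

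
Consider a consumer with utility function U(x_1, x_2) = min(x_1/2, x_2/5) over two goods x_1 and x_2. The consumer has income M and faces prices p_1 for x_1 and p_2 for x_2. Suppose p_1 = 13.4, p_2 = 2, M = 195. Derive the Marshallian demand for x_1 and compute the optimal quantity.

Leontief preferences: the optimum is at the kink where x_1/2 = x_2/5, i.e. x_2 = (5/2)·x_1.
Budget: p_1·x_1 + p_2·(5/2)·x_1 = M, so (2·p_1 + 5·p_2)·x_1 = 2·M.
Demand: x_1*(p_1,p_2,M) = 2·M/(2·p_1 + 5·p_2), x_2* = 5·M/(2·p_1 + 5·p_2).
Here 2·13.4 + 5·2 = 36.8, giving x_1* = 10.5978.

x_1* = 10.5978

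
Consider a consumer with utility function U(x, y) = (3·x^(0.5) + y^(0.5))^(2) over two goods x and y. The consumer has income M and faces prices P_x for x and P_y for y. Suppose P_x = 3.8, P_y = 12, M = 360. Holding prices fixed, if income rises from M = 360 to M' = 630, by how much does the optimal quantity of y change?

Δy* = 0.7648

From the CES first-order condition, 3·(y/x)^(0.5) = P_x/P_y.
Hence y/x = ((1/3)·P_x/P_y)^(1/(0.5)), i.e. raised to the 2 power.
Substitute y = (y/x)·x into the budget: x* = M/(P_x + P_y·(y/x)).
Numerically y/x = 0.011142, so x* = 360/(3.8 + 12·0.011142) = 91.5168 and y* = 0.011142·91.5168 = 1.0197.
At M' = 630: y* = 1.7844. Change: 1.7844 − 1.0197 = 0.7648.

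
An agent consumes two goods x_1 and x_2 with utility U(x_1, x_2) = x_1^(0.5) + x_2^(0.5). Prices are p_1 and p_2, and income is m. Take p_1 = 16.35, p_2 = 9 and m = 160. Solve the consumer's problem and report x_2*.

From the CES first-order condition, (x_2/x_1)^(0.5) = p_1/p_2.
Hence x_2/x_1 = (p_1/p_2)^(1/(0.5)), i.e. raised to the 2 power.
With the ratio pinned down, the budget gives x_1* = m/(p_1 + p_2·(x_2/x_1)) and x_2* = (x_2/x_1)·x_1*.
Numerically x_2/x_1 = 3.300278, so x_1* = 160/(16.35 + 9·3.300278) = 3.4743 and x_2* = 3.300278·3.4743 = 11.4661.

x_2* = 11.4661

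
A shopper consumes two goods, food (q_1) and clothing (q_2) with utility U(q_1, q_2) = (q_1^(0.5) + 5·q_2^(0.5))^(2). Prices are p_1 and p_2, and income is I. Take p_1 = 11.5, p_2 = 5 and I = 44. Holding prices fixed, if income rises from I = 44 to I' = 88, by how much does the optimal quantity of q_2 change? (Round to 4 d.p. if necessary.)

From the CES first-order condition, (1/5)·(q_2/q_1)^(0.5) = p_1/p_2.
Solve for the ratio: q_2/q_1 = [5·p_1/p_2]^(2).
Substitute q_2 = (q_2/q_1)·q_1 into the budget: q_1* = I/(p_1 + p_2·(q_2/q_1)).
Numerically q_2/q_1 = 132.25, so q_1* = 44/(11.5 + 5·132.25) = 0.0654 and q_2* = 132.25·0.0654 = 8.6496.
At I' = 88: q_2* = 17.2991. Change: 17.2991 − 8.6496 = 8.6496.

Δq_2* = 8.6496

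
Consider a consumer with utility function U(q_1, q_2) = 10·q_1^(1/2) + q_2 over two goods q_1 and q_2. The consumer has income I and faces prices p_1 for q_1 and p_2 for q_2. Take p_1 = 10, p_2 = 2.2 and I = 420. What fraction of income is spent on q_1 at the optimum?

share on q_1 = 0.0288

Set MRS = p_1/p_2: 5·q_1^(−1/2) = p_1/p_2.
Thus q_1* = (5·p_2/p_1)² — independent of I — with the rest of income spent on q_2.
Plugging in: q_1* = (5·2.2/10)² = 1.21, q_2* = 185.4091.
Expenditure on q_1: 10·1.21 = 12.1; share = 0.0288.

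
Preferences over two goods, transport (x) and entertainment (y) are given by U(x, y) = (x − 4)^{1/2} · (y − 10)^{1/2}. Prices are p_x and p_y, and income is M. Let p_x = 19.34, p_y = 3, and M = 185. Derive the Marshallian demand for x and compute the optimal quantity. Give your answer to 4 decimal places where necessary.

Let x' = x−4, y' = y−10. MRS = y'/x' = p_x/p_y.
Substituting into the budget: x* = 4 + 0.5·(M − 4·p_x − 10·p_y)/p_x, and y* = 10 + 0.5·(…)/p_y.
Discretionary income = 185 − 4·19.34 − 10·3 = 77.64; x* = 4 + 0.5·77.64/19.34 = 6.0072.

x* = 6.0072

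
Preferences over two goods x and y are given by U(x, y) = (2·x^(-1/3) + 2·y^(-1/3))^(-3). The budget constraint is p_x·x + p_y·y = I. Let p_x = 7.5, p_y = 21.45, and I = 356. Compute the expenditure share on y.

MU_x ∝ 2·x^(-4/3), MU_y ∝ 2·y^(-4/3), so MRS = (y/x)^(4/3) = p_x/p_y.
Solve for the ratio: y/x = [p_x/p_y]^(0.75).
With the ratio pinned down, the budget gives x* = I/(p_x + p_y·(y/x)) and y* = (y/x)·x*.
Numerically y/x = 0.454701, so x* = 356/(7.5 + 21.45·0.454701) = 20.6337 and y* = 0.454701·20.6337 = 9.3822.
Expenditure on y: 21.45·9.3822 = 201.2472; share = 0.5653.

share on y = 0.5653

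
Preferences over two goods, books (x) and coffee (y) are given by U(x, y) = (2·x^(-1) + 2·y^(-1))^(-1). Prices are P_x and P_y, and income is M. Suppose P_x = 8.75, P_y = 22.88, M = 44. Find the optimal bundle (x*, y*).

x* = 1.9215, y* = 1.1883

Substitute y = (y/x)·x into the budget: x* = M/(P_x + P_y·(y/x)).
Numerically y/x = 0.618409, so x* = 44/(8.75 + 22.88·0.618409) = 1.9215 and y* = 0.618409·1.9215 = 1.1883.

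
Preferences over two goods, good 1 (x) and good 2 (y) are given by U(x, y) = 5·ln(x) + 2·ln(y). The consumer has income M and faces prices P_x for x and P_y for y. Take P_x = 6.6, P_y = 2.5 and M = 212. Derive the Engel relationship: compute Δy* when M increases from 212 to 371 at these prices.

Δy* = 18.1714

The MRS is (5/2)·y/x. Set MRS = P_x/P_y.
Rearranging, P_y·y = (2/5)·P_x·x. Substituting into the budget gives P_x·x·(1 + (2/5)) = M.
Demand: x*(P_x,P_y,M) = 5/7·M/P_x and y* = 2/7·M/P_y.
At P_x=6.6, P_y=2.5, M=212: y* = 2/7·212/2.5 = 24.2286.
At M' = 371: y* = 42.4. Change: 42.4 − 24.2286 = 18.1714.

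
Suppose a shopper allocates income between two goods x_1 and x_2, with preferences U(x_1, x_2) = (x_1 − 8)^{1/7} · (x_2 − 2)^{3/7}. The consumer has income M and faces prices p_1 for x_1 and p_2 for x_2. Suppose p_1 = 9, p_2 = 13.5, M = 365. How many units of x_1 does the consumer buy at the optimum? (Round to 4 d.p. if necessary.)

x_1* = 15.3889

Substituting into the budget: x_1* = 8 + 0.25·(M − 8·p_1 − 2·p_2)/p_1, and x_2* = 2 + 0.75·(…)/p_2.
Discretionary income = 365 − 8·9 − 2·13.5 = 266; x_1* = 8 + 0.25·266/9 = 15.3889.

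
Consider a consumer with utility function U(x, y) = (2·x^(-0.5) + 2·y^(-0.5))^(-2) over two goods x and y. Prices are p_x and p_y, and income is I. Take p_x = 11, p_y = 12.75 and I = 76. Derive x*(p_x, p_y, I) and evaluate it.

x* = 3.3696

With the ratio pinned down, the budget gives x* = I/(p_x + p_y·(y/x)) and y* = (y/x)·x*.
Numerically y/x = 0.906265, so x* = 76/(11 + 12.75·0.906265) = 3.3696.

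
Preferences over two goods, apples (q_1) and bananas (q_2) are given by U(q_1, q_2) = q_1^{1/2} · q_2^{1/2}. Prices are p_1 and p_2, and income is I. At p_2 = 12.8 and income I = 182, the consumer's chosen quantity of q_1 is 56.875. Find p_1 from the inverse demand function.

p_1 = 1.6

Tangency: MRS = q_2/q_1 = p_1/p_2.
Rearranging, p_2·q_2 = p_1·q_1. Substituting into the budget gives p_1·q_1·(1 + 1) = I.
Demand: q_1*(p_1,p_2,I) = 0.5·I/p_1 and q_2* = 0.5·I/p_2.
Set q_1* = 56.875 in the demand function and solve for p_1: p_1 = 1.6.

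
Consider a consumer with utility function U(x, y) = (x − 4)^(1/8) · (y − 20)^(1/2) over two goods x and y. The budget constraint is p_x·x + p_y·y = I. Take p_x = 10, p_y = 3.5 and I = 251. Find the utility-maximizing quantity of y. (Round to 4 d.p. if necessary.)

Discretionary income = 251 − 4·10 − 20·3.5 = 141; y* = 20 + 0.8·141/3.5 = 52.2286.

y* = 52.2286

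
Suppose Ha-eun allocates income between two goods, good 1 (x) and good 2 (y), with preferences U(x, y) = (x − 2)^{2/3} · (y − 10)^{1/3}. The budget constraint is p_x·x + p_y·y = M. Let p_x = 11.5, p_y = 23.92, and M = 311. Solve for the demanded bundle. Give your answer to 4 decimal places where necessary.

Let x' = x−2, y' = y−10. MRS = 2·y'/x' = p_x/p_y.
After buying the subsistence bundle (2, 10), a share 2/3 of the remaining income goes to x: x* = 2 + 2/3·(M − 2p_x − 10p_y)/p_x.
Discretionary income = 311 − 2·11.5 − 10·23.92 = 48.8; x* = 2 + 2/3·48.8/11.5 = 4.829; y* = 10 + 1/3·48.8/23.92 = 10.68.

x* = 4.829, y* = 10.68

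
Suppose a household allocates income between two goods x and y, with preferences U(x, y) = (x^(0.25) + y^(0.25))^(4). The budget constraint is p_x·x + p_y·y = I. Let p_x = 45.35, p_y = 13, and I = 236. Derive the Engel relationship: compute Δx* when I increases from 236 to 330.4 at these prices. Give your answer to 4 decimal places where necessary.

MRS = MU_x/MU_y = (y/x)^(0.75). Set equal to p_x/p_y.
Hence y/x = (p_x/p_y)^(1/(0.75)), i.e. raised to the 4/3 power.
Substitute y = (y/x)·x into the budget: x* = I/(p_x + p_y·(y/x)).
Numerically y/x = 5.290685, so x* = 236/(45.35 + 13·5.290685) = 2.0678.
At I' = 330.4: x* = 2.895. Change: 2.895 − 2.0678 = 0.8271.

Δx* = 0.8271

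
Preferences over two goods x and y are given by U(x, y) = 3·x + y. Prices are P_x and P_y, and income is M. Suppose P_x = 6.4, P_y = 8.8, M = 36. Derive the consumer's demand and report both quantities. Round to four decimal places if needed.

x* = 5.625, y* = 0

Linear utility — the consumer picks whichever good has higher MU/price: 3/6.4 = 0.4688 vs 1/8.8 = 0.1136.
x gives more utility per dollar, so spend all income on x: x* = M/P_x, y* = 0.
Numerically: x* = 5.625, y* = 0.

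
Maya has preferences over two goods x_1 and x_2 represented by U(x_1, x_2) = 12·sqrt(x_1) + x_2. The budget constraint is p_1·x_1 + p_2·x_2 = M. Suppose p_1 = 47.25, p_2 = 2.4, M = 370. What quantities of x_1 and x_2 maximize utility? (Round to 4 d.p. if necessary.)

x_1* = 0.0929, x_2* = 152.3381

Utility is quasi-linear in x_2; the FOC for x_1 is 6/√x_1 = p_1/p_2.
Thus x_1* = (6·p_2/p_1)² — independent of M — with the rest of income spent on x_2.
Plugging in: x_1* = (6·2.4/47.25)² = 0.0929, x_2* = 152.3381.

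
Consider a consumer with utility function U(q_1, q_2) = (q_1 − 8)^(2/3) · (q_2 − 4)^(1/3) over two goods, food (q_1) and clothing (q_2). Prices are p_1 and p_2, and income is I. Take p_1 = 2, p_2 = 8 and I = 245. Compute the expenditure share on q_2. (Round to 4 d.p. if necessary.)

Substituting into the budget: q_1* = 8 + 2/3·(I − 8·p_1 − 4·p_2)/p_1, and q_2* = 4 + 1/3·(…)/p_2.
Discretionary income = 245 − 8·2 − 4·8 = 197; q_1* = 8 + 2/3·197/2 = 73.6667; q_2* = 4 + 1/3·197/8 = 12.2083.
Expenditure on q_2: 8·12.2083 = 97.6667; share = 0.3986.

share on q_2 = 0.3986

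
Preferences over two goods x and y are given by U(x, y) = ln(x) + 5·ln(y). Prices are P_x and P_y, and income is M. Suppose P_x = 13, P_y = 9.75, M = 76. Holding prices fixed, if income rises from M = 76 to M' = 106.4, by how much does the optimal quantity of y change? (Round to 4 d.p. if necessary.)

Δy* = 2.5983

MU_x/MU_y = (y)/(5·x); tangency sets this equal to P_x/P_y.
So P_y·y = 5·P_x·x; combined with the budget, a share 1/6 of income goes to x.
Demand: x*(P_x,P_y,M) = 1/6·M/P_x and y* = 5/6·M/P_y.
At P_x=13, P_y=9.75, M=76: y* = 5/6·76/9.75 = 6.4957.
At M' = 106.4: y* = 9.094. Change: 9.094 − 6.4957 = 2.5983.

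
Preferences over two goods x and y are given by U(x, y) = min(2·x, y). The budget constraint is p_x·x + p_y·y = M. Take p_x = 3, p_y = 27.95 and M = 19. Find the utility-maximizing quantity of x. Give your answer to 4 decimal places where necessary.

Demand: x*(p_x,p_y,M) = M/(p_x + 2·p_y), y* = 2·M/(p_x + 2·p_y).
Here 3 + 2·27.95 = 58.9, giving x* = 0.3226.

x* = 0.3226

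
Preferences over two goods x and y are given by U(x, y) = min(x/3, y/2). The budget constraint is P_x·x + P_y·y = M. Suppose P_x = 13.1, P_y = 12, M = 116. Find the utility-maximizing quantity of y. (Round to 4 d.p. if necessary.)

y* = 3.6651

Leontief preferences: the optimum is at the kink where x/3 = y/2, i.e. y = (2/3)·x.
Budget: P_x·x + P_y·(2/3)·x = M, so (3·P_x + 2·P_y)·x = 3·M.
Demand: x*(P_x,P_y,M) = 3·M/(3·P_x + 2·P_y), y* = 2·M/(3·P_x + 2·P_y).
Here 3·13.1 + 2·12 = 63.3, giving y* = 3.6651.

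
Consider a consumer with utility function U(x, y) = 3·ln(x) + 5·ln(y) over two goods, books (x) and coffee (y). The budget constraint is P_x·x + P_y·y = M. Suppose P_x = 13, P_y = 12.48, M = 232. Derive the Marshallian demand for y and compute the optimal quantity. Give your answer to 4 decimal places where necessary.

y* = 11.6186

Tangency: MRS = (3/5)·y/x = P_x/P_y.
Rearranging, P_y·y = (5/3)·P_x·x. Substituting into the budget gives P_x·x·(1 + (5/3)) = M.
Demand: x*(P_x,P_y,M) = 0.375·M/P_x and y* = 0.625·M/P_y.
At P_x=13, P_y=12.48, M=232: y* = 0.625·232/12.48 = 11.6186.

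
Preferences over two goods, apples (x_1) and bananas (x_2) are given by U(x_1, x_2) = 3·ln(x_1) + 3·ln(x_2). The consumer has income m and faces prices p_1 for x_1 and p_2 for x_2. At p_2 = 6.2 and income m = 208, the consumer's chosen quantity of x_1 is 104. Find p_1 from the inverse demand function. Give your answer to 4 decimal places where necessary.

p_1 = 1

The MRS is x_2/x_1. Set MRS = p_1/p_2.
So 3·p_2·x_2 = 3·p_1·x_1; combined with the budget, a share 0.5 of income goes to x_1.
Demand: x_1*(p_1,p_2,m) = 0.5·m/p_1 and x_2* = 0.5·m/p_2.
Set x_1* = 104 in the demand function and solve for p_1: p_1 = 1.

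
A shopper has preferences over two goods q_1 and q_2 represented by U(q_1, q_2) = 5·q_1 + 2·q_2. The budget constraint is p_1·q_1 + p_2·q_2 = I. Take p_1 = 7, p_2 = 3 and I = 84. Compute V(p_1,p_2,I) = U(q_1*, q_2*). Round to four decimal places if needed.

V = 60

Linear utility — the consumer picks whichever good has higher MU/price: 5/7 = 0.7143 vs 2/3 = 0.6667.
q_1 gives more utility per dollar, so spend all income on q_1: q_1* = I/p_1, q_2* = 0.
Numerically: q_1* = 12, q_2* = 0.
Utility at the optimum: U(12, 0) = 60.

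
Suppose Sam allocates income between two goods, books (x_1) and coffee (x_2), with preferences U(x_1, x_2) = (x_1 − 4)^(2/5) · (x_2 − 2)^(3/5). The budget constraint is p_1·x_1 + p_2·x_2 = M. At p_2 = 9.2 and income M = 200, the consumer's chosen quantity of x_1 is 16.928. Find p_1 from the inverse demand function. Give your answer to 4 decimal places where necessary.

Let x_1' = x_1−4, x_2' = x_2−2. MRS = (2/3)·x_2'/x_1' = p_1/p_2.
After buying the subsistence bundle (4, 2), a share 0.4 of the remaining income goes to x_1: x_1* = 4 + 0.4·(M − 4p_1 − 2p_2)/p_1.
Set x_1* = 16.928 in the demand function and solve for p_1: p_1 = 5.

p_1 = 5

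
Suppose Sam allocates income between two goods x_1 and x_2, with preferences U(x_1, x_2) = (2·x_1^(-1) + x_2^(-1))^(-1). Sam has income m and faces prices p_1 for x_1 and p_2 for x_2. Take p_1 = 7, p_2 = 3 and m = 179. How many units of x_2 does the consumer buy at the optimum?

x_2* = 18.8804

From the CES first-order condition, 2·(x_2/x_1)^(2) = p_1/p_2.
Hence x_2/x_1 = ((1/2)·p_1/p_2)^(1/(2)), i.e. raised to the 0.5 power.
With the ratio pinned down, the budget gives x_1* = m/(p_1 + p_2·(x_2/x_1)) and x_2* = (x_2/x_1)·x_1*.
Numerically x_2/x_1 = 1.080123, so x_1* = 179/(7 + 3·1.080123) = 17.4798 and x_2* = 1.080123·17.4798 = 18.8804.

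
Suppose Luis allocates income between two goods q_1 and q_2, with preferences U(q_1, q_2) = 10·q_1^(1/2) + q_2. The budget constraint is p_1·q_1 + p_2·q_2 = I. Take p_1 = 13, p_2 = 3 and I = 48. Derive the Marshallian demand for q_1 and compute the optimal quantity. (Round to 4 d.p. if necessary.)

Plugging in: q_1* = (5·3/13)² = 1.3314.

q_1* = 1.3314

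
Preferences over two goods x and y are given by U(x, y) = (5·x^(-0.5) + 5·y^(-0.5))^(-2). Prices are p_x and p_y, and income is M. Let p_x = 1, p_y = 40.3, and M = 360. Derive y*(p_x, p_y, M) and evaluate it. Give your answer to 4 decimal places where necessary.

From the CES first-order condition, (y/x)^(1.5) = p_x/p_y.
Hence y/x = (p_x/p_y)^(1/(1.5)), i.e. raised to the 2/3 power.
With the ratio pinned down, the budget gives x* = M/(p_x + p_y·(y/x)) and y* = (y/x)·x*.
Numerically y/x = 0.085074, so x* = 360/(1 + 40.3·0.085074) = 81.292 and y* = 0.085074·81.292 = 6.9158.

y* = 6.9158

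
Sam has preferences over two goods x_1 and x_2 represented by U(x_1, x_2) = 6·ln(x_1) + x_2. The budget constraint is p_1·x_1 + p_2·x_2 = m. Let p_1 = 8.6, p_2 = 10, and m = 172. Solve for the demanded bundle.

Set MRS = p_1/p_2: (6/x_1)/1 = p_1/p_2.
So x_1*(p_1,p_2) = 6·p_2/p_1, independent of income; and x_2* = (m − 6·p_2)/p_2.
At the given prices: x_1* = 6·10/8.6 = 6.9767, and x_2* = 11.2.

x_1* = 6.9767, x_2* = 11.2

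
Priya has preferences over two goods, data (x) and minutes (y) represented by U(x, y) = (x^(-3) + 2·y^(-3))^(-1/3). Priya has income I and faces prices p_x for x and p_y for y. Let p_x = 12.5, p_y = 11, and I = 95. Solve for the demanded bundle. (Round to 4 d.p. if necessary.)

MU_x ∝ x^(-4), MU_y ∝ 2·y^(-4), so MRS = (1/2)·(y/x)^(4) = p_x/p_y.
Solve for the ratio: y/x = [2·p_x/p_y]^(0.25).
Substitute y = (y/x)·x into the budget: x* = I/(p_x + p_y·(y/x)).
Numerically y/x = 1.227826, so x* = 95/(12.5 + 11·1.227826) = 3.653 and y* = 1.227826·3.653 = 4.4852.

x* = 3.653, y* = 4.4852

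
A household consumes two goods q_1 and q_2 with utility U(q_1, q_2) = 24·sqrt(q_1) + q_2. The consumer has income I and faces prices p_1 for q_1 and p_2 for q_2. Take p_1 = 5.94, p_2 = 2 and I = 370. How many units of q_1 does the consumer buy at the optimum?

Utility is quasi-linear in q_2; the FOC for q_1 is 12/√q_1 = p_1/p_2.
Thus q_1* = (12·p_2/p_1)² — independent of I — with the rest of income spent on q_2.
Plugging in: q_1* = (12·2/5.94)² = 16.3249.

q_1* = 16.3249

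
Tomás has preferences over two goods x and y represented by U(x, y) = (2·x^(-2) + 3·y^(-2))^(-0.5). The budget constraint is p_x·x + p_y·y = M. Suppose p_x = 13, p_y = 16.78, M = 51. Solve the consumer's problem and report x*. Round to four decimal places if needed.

x* = 1.6644

MRS = MU_x/MU_y = (2/3)·(y/x)^(3). Set equal to p_x/p_y.
Hence y/x = ((3/2)·p_x/p_y)^(1/(3)), i.e. raised to the 1/3 power.
With the ratio pinned down, the budget gives x* = M/(p_x + p_y·(y/x)) and y* = (y/x)·x*.
Numerically y/x = 1.051351, so x* = 51/(13 + 16.78·1.051351) = 1.6644.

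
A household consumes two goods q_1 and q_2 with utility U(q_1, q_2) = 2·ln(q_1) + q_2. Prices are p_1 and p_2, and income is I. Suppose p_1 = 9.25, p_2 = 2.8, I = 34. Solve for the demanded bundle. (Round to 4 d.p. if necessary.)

q_1* = 0.6054, q_2* = 10.1429

MU_q_1 = 2/q_1, MU_q_2 = 1. Tangency: 2/q_1 = p_1/p_2.
So q_1*(p_1,p_2) = 2·p_2/p_1, independent of income; and q_2* = (I − 2·p_2)/p_2.
At the given prices: q_1* = 2·2.8/9.25 = 0.6054, and q_2* = 10.1429.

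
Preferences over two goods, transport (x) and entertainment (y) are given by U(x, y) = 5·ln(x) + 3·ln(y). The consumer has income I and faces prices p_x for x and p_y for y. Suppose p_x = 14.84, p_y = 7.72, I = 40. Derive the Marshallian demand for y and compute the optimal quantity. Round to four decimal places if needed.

y* = 1.943

At p_x=14.84, p_y=7.72, I=40: y* = 0.375·40/7.72 = 1.943.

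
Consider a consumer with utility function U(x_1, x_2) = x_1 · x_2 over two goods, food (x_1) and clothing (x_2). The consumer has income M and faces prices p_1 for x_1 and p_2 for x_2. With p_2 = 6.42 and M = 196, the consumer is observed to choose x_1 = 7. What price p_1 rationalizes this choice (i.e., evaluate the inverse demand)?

p_1 = 14

The MRS is x_2/x_1. Set MRS = p_1/p_2.
Rearranging, p_2·x_2 = p_1·x_1. Substituting into the budget gives p_1·x_1·(1 + 1) = M.
Demand: x_1*(p_1,p_2,M) = 0.5·M/p_1 and x_2* = 0.5·M/p_2.
Set x_1* = 7 in the demand function and solve for p_1: p_1 = 14.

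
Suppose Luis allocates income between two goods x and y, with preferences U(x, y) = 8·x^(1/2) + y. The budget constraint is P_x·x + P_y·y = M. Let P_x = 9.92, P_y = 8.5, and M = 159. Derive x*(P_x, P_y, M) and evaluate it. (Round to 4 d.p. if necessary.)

MU_x = 4/√x, MU_y = 1. Tangency: 4/√x = P_x/P_y.
Solve: √x = 4·P_y/P_x, so x*(P_x,P_y) = (4·P_y/P_x)², and y* = (M − P_x·x*)/P_y.
Plugging in: x* = (4·8.5/9.92)² = 11.7472.

x* = 11.7472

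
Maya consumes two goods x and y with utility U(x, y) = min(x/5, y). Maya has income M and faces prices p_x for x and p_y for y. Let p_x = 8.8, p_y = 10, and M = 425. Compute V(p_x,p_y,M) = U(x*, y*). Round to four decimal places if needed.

With perfect complements, no substitution: consume in ratio x:y = 5:1.
Budget: p_x·x + p_y·(1/5)·x = M, so (5·p_x + p_y)·x = 5·M.
Demand: x*(p_x,p_y,M) = 5·M/(5·p_x + p_y), y* = M/(5·p_x + p_y).
Here 5·8.8 + 10 = 54, giving x* = 39.3519 and y* = 7.8704.
Utility at the optimum: U(39.3519, 7.8704) = 7.8704.

V = 7.8704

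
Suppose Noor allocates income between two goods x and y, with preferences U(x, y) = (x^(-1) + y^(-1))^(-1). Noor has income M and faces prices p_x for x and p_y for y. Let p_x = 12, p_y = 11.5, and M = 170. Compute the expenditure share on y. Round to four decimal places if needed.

MRS = MU_x/MU_y = (y/x)^(2). Set equal to p_x/p_y.
Hence y/x = (p_x/p_y)^(1/(2)), i.e. raised to the 0.5 power.
With the ratio pinned down, the budget gives x* = M/(p_x + p_y·(y/x)) and y* = (y/x)·x*.
Numerically y/x = 1.021508, so x* = 170/(12 + 11.5·1.021508) = 7.1587 and y* = 1.021508·7.1587 = 7.3127.
Expenditure on y: 11.5·7.3127 = 84.0956; share = 0.4947.

share on y = 0.4947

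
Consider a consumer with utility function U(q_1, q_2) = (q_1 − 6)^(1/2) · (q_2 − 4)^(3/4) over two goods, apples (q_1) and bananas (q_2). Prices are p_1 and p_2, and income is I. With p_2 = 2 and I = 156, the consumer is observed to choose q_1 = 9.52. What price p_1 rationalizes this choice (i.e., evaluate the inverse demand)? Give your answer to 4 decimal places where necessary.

p_1 = 10

MRS = (2/3)·(q_2−4)/(q_1−6). Tangency with p_1/p_2 gives q_2−4 = (3/2)·(p_1/p_2)·(q_1−6).
Substituting into the budget: q_1* = 6 + 0.4·(I − 6·p_1 − 4·p_2)/p_1, and q_2* = 4 + 0.6·(…)/p_2.
Set q_1* = 9.52 in the demand function and solve for p_1: p_1 = 10.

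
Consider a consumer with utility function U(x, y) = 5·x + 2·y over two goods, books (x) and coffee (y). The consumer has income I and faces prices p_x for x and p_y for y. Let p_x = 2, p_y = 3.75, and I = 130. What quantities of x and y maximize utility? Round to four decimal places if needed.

x* = 65, y* = 0

Perfect substitutes: compare marginal utility per dollar. 5/p_x vs 2/p_y → 2.5 vs 0.5333.
x gives more utility per dollar, so spend all income on x: x* = I/p_x, y* = 0.
Numerically: x* = 65, y* = 0.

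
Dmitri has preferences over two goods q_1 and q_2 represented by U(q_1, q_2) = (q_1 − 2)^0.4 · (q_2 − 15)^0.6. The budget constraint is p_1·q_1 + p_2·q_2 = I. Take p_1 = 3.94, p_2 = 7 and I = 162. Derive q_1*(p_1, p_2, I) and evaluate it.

MRS = (2/3)·(q_2−15)/(q_1−2). Tangency with p_1/p_2 gives q_2−15 = (3/2)·(p_1/p_2)·(q_1−2).
After buying the subsistence bundle (2, 15), a share 0.4 of the remaining income goes to q_1: q_1* = 2 + 0.4·(I − 2p_1 − 15p_2)/p_1.
Discretionary income = 162 − 2·3.94 − 15·7 = 49.12; q_1* = 2 + 0.4·49.12/3.94 = 6.9868.

q_1* = 6.9868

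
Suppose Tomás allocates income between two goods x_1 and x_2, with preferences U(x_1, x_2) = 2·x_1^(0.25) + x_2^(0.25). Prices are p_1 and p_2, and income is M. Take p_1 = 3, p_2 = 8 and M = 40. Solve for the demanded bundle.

MRS = MU_x_1/MU_x_2 = 2·(x_2/x_1)^(0.75). Set equal to p_1/p_2.
Hence x_2/x_1 = ((1/2)·p_1/p_2)^(1/(0.75)), i.e. raised to the 4/3 power.
With the ratio pinned down, the budget gives x_1* = M/(p_1 + p_2·(x_2/x_1)) and x_2* = (x_2/x_1)·x_1*.
Numerically x_2/x_1 = 0.107317, so x_1* = 40/(3 + 8·0.107317) = 10.3666 and x_2* = 0.107317·10.3666 = 1.1125.

x_1* = 10.3666, x_2* = 1.1125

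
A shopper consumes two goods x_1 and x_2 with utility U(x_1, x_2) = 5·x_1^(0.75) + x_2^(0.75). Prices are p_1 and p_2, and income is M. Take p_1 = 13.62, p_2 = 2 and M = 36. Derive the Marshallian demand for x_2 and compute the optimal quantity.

MRS = MU_x_1/MU_x_2 = 5·(x_2/x_1)^(0.25). Set equal to p_1/p_2.
Solve for the ratio: x_2/x_1 = [(1/5)·p_1/p_2]^(4).
Substitute x_2 = (x_2/x_1)·x_1 into the budget: x_1* = M/(p_1 + p_2·(x_2/x_1)).
Numerically x_2/x_1 = 3.441188, so x_1* = 36/(13.62 + 2·3.441188) = 1.7559 and x_2* = 3.441188·1.7559 = 6.0424.

x_2* = 6.0424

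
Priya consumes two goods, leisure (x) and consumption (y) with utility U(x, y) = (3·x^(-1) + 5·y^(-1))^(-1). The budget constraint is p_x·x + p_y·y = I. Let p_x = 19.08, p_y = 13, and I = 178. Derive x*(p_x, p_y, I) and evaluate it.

From the CES first-order condition, (3/5)·(y/x)^(2) = p_x/p_y.
Hence y/x = ((5/3)·p_x/p_y)^(1/(2)), i.e. raised to the 0.5 power.
With the ratio pinned down, the budget gives x* = I/(p_x + p_y·(y/x)) and y* = (y/x)·x*.
Numerically y/x = 1.564018, so x* = 178/(19.08 + 13·1.564018) = 4.5164.

x* = 4.5164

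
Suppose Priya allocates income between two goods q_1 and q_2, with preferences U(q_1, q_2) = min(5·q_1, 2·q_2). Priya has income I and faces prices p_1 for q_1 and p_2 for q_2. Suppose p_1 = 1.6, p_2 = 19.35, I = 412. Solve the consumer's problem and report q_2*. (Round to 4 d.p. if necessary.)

With perfect complements, no substitution: consume in ratio q_1:q_2 = 2:5.
Budget: p_1·q_1 + p_2·(5/2)·q_1 = I, so (2·p_1 + 5·p_2)·q_1 = 2·I.
Demand: q_1*(p_1,p_2,I) = 2·I/(2·p_1 + 5·p_2), q_2* = 5·I/(2·p_1 + 5·p_2).
Here 2·1.6 + 5·19.35 = 99.95, giving q_2* = 20.6103.

q_2* = 20.6103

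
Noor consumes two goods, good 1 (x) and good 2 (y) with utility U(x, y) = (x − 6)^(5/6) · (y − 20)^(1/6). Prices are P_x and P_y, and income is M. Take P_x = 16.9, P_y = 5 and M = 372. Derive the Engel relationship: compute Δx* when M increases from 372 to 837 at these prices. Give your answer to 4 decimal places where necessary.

Δx* = 22.929

After buying the subsistence bundle (6, 20), a share 5/6 of the remaining income goes to x: x* = 6 + 5/6·(M − 6P_x − 20P_y)/P_x.
Discretionary income = 372 − 6·16.9 − 20·5 = 170.6; x* = 6 + 5/6·170.6/16.9 = 14.4122.
At M' = 837: x* = 37.3412. Change: 37.3412 − 14.4122 = 22.929.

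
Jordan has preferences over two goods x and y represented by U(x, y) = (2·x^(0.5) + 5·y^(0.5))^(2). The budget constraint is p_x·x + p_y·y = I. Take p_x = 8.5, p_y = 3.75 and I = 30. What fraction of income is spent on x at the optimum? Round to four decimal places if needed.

share on x = 0.0659

MRS = MU_x/MU_y = (2/5)·(y/x)^(0.5). Set equal to p_x/p_y.
Solve for the ratio: y/x = [(5/2)·p_x/p_y]^(2).
With the ratio pinned down, the budget gives x* = I/(p_x + p_y·(y/x)) and y* = (y/x)·x*.
Numerically y/x = 32.111111, so x* = 30/(8.5 + 3.75·32.111111) = 0.2327 and y* = 32.111111·0.2327 = 7.4725.
Expenditure on x: 8.5·0.2327 = 1.978; share = 0.0659.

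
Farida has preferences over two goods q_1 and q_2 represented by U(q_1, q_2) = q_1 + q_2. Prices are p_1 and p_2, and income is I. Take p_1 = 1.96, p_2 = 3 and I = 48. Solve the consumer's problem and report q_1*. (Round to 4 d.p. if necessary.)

q_1* = 24.4898

Linear utility — the consumer picks whichever good has higher MU/price: 1/1.96 = 0.5102 vs 1/3 = 0.3333.
q_1 gives more utility per dollar, so spend all income on q_1: q_1* = I/p_1, q_2* = 0.
Numerically: q_1* = 24.4898, q_2* = 0.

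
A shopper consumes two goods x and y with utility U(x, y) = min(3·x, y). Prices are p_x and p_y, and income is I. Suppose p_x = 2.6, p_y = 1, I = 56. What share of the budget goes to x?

share on x = 0.4643

Here 2.6 + 3·1 = 5.6, giving x* = 10 and y* = 30.
Expenditure on x: 2.6·10 = 26; share = 0.4643.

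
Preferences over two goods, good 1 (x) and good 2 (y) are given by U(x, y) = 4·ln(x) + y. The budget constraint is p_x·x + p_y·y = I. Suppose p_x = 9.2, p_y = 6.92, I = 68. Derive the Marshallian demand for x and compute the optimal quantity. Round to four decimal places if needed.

MU_x = 4/x, MU_y = 1. Tangency: 4/x = p_x/p_y.
So x*(p_x,p_y) = 4·p_y/p_x, independent of income; and y* = (I − 4·p_y)/p_y.
At the given prices: x* = 4·6.92/9.2 = 3.0087.

x* = 3.0087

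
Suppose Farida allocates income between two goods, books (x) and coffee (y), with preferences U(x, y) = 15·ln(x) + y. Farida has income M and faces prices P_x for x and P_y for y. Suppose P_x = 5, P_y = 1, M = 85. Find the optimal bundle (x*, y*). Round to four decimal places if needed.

x* = 3, y* = 70

At the given prices: x* = 15·1/5 = 3, and y* = 70.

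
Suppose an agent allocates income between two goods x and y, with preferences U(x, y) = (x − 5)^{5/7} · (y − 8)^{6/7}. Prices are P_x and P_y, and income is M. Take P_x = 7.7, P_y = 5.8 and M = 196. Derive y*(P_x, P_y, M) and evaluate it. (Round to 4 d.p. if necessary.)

y* = 18.4483

Let x' = x−5, y' = y−8. MRS = (5/6)·y'/x' = P_x/P_y.
Substituting into the budget: x* = 5 + 5/11·(M − 5·P_x − 8·P_y)/P_x, and y* = 8 + 6/11·(…)/P_y.
Discretionary income = 196 − 5·7.7 − 8·5.8 = 111.1; y* = 8 + 6/11·111.1/5.8 = 18.4483.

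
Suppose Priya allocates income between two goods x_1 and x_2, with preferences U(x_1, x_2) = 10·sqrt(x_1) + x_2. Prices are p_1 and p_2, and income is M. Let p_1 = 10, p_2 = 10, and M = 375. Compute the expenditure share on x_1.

Solve: √x_1 = 5·p_2/p_1, so x_1*(p_1,p_2) = (5·p_2/p_1)², and x_2* = (M − p_1·x_1*)/p_2.
Plugging in: x_1* = (5·10/10)² = 25, x_2* = 12.5.
Expenditure on x_1: 10·25 = 250; share = 0.6667.

share on x_1 = 0.6667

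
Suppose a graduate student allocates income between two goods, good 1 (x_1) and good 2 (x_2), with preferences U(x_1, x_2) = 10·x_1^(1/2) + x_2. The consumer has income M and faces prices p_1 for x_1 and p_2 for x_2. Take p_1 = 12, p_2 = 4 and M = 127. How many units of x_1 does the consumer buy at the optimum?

x_1* = 2.7778

Utility is quasi-linear in x_2; the FOC for x_1 is 5/√x_1 = p_1/p_2.
Thus x_1* = (5·p_2/p_1)² — independent of M — with the rest of income spent on x_2.
Plugging in: x_1* = (5·4/12)² = 2.7778.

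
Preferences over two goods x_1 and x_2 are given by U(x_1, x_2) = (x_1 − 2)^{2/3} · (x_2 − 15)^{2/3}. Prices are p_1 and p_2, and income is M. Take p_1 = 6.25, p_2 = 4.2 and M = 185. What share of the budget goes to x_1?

share on x_1 = 0.3635

After buying the subsistence bundle (2, 15), a share 0.5 of the remaining income goes to x_1: x_1* = 2 + 0.5·(M − 2p_1 − 15p_2)/p_1.
Discretionary income = 185 − 2·6.25 − 15·4.2 = 109.5; x_1* = 2 + 0.5·109.5/6.25 = 10.76; x_2* = 15 + 0.5·109.5/4.2 = 28.0357.
Expenditure on x_1: 6.25·10.76 = 67.25; share = 0.3635.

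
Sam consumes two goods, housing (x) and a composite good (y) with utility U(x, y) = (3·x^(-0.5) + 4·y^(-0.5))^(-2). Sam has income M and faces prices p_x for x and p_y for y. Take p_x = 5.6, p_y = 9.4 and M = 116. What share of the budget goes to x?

MU_x ∝ 3·x^(-1.5), MU_y ∝ 4·y^(-1.5), so MRS = (3/4)·(y/x)^(1.5) = p_x/p_y.
Hence y/x = ((4/3)·p_x/p_y)^(1/(1.5)), i.e. raised to the 2/3 power.
With the ratio pinned down, the budget gives x* = M/(p_x + p_y·(y/x)) and y* = (y/x)·x*.
Numerically y/x = 0.857694, so x* = 116/(5.6 + 9.4·0.857694) = 8.4905 and y* = 0.857694·8.4905 = 7.2823.
Expenditure on x: 5.6·8.4905 = 47.5468; share = 0.4099.

share on x = 0.4099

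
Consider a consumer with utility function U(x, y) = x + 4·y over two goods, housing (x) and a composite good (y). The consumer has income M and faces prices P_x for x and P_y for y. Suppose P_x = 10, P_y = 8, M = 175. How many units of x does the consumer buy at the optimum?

x* = 0

Linear utility — the consumer picks whichever good has higher MU/price: 1/10 = 0.1 vs 4/8 = 0.5.
y gives more utility per dollar, so spend all income on y: y* = M/P_y, x* = 0.
Numerically: x* = 0, y* = 21.875.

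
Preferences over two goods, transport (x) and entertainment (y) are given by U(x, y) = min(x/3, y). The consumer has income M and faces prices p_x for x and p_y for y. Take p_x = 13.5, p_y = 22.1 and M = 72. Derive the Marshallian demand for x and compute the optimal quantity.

With perfect complements, no substitution: consume in ratio x:y = 3:1.
Budget: p_x·x + p_y·(1/3)·x = M, so (3·p_x + p_y)·x = 3·M.
Demand: x*(p_x,p_y,M) = 3·M/(3·p_x + p_y), y* = M/(3·p_x + p_y).
Here 3·13.5 + 22.1 = 62.6, giving x* = 3.4505.

x* = 3.4505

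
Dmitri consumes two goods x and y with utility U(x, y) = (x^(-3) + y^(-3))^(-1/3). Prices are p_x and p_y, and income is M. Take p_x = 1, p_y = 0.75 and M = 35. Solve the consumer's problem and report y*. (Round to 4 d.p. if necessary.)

y* = 20.8258

MU_x ∝ x^(-4), MU_y ∝ y^(-4), so MRS = (y/x)^(4) = p_x/p_y.
Solve for the ratio: y/x = [p_x/p_y]^(0.25).
Substitute y = (y/x)·x into the budget: x* = M/(p_x + p_y·(y/x)).
Numerically y/x = 1.07457, so x* = 35/(1 + 0.75·1.07457) = 19.3806 and y* = 1.07457·19.3806 = 20.8258.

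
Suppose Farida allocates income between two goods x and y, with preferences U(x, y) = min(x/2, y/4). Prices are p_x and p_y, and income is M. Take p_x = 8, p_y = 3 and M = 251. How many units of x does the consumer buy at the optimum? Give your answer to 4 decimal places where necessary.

Leontief preferences: the optimum is at the kink where x/2 = y/4, i.e. y = 2·x.
Budget: p_x·x + p_y·2·x = M, so (2·p_x + 4·p_y)·x = 2·M.
Demand: x*(p_x,p_y,M) = 2·M/(2·p_x + 4·p_y), y* = 4·M/(2·p_x + 4·p_y).
Here 2·8 + 4·3 = 28, giving x* = 17.9286.

x* = 17.9286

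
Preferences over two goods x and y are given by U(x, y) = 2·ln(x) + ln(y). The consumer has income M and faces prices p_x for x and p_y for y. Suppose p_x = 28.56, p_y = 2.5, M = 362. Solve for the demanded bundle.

Demand: x*(p_x,p_y,M) = 2/3·M/p_x and y* = 1/3·M/p_y.
At p_x=28.56, p_y=2.5, M=362: x* = 2/3·362/28.56 = 8.45, y* = 48.2667.

x* = 8.45, y* = 48.2667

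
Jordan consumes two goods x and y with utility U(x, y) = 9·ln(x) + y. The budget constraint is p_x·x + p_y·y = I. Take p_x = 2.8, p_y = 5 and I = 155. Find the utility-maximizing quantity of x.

MU_x = 9/x, MU_y = 1. Tangency: 9/x = p_x/p_y.
So x*(p_x,p_y) = 9·p_y/p_x, independent of income; and y* = (I − 9·p_y)/p_y.
At the given prices: x* = 9·5/2.8 = 16.0714.

x* = 16.0714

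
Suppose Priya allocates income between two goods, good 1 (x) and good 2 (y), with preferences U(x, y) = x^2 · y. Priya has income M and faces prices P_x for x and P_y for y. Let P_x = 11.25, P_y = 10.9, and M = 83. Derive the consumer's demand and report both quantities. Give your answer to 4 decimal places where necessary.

x* = 4.9185, y* = 2.5382

Tangency: MRS = 2·y/x = P_x/P_y.
So 2·P_y·y = P_x·x; combined with the budget, a share 2/3 of income goes to x.
Demand: x*(P_x,P_y,M) = 2/3·M/P_x and y* = 1/3·M/P_y.
At P_x=11.25, P_y=10.9, M=83: x* = 2/3·83/11.25 = 4.9185, y* = 2.5382.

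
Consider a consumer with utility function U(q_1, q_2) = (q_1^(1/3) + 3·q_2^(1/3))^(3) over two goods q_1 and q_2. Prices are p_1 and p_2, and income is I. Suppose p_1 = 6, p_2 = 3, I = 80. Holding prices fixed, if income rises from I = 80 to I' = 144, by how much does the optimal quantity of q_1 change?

Δq_1* = 1.2777

From the CES first-order condition, (1/3)·(q_2/q_1)^(2/3) = p_1/p_2.
Hence q_2/q_1 = (3·p_1/p_2)^(1/(2/3)), i.e. raised to the 1.5 power.
Substitute q_2 = (q_2/q_1)·q_1 into the budget: q_1* = I/(p_1 + p_2·(q_2/q_1)).
Numerically q_2/q_1 = 14.696938, so q_1* = 80/(6 + 3·14.696938) = 1.5971.
At I' = 144: q_1* = 2.8748. Change: 2.8748 − 1.5971 = 1.2777.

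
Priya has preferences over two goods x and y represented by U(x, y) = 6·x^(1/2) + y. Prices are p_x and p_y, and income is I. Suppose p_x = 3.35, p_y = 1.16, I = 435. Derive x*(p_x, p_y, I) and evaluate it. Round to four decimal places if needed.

x* = 1.0791

Set MRS = p_x/p_y: 3·x^(−1/2) = p_x/p_y.
Thus x* = (3·p_y/p_x)² — independent of I — with the rest of income spent on y.
Plugging in: x* = (3·1.16/3.35)² = 1.0791.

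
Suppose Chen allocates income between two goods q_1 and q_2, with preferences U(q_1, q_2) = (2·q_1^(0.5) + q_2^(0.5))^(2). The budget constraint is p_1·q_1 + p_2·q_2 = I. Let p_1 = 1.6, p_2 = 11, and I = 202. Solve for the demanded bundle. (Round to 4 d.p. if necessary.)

With the ratio pinned down, the budget gives q_1* = I/(p_1 + p_2·(q_2/q_1)) and q_2* = (q_2/q_1)·q_1*.
Numerically q_2/q_1 = 0.005289, so q_1* = 202/(1.6 + 11·0.005289) = 121.8202 and q_2* = 0.005289·121.8202 = 0.6443.

q_1* = 121.8202, q_2* = 0.6443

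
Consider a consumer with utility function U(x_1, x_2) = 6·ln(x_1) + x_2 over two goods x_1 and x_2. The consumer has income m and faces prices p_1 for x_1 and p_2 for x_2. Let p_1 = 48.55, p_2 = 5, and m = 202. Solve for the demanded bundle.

x_1* = 0.6179, x_2* = 34.4

Set MRS = p_1/p_2: (6/x_1)/1 = p_1/p_2.
So x_1*(p_1,p_2) = 6·p_2/p_1, independent of income; and x_2* = (m − 6·p_2)/p_2.
At the given prices: x_1* = 6·5/48.55 = 0.6179, and x_2* = 34.4.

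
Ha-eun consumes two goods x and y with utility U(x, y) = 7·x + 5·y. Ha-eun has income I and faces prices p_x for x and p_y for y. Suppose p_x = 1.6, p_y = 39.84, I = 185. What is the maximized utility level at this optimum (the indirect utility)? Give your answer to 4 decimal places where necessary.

x gives more utility per dollar, so spend all income on x: x* = I/p_x, y* = 0.
Numerically: x* = 115.625, y* = 0.
Utility at the optimum: U(115.625, 0) = 809.375.

V = 809.375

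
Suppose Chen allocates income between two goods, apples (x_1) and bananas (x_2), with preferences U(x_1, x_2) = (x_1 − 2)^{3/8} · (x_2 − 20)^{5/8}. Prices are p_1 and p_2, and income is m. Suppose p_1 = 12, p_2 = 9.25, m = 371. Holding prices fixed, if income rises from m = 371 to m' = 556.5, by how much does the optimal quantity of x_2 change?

This is Cobb-Douglas in (x_1−2, x_2−20): tangency gives 0.375·p_2·(x_2−20) = 0.625·p_1·(x_1−2).
After buying the subsistence bundle (2, 20), a share 0.375 of the remaining income goes to x_1: x_1* = 2 + 0.375·(m − 2p_1 − 20p_2)/p_1.
Discretionary income = 371 − 2·12 − 20·9.25 = 162; x_2* = 20 + 0.625·162/9.25 = 30.9459.
At m' = 556.5: x_2* = 43.4797. Change: 43.4797 − 30.9459 = 12.5338.

Δx_2* = 12.5338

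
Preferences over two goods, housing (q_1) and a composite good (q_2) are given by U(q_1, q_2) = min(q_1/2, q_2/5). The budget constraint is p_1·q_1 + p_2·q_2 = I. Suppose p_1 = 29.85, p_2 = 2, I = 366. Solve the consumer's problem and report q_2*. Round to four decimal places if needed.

q_2* = 26.2554

Demand: q_1*(p_1,p_2,I) = 2·I/(2·p_1 + 5·p_2), q_2* = 5·I/(2·p_1 + 5·p_2).
Here 2·29.85 + 5·2 = 69.7, giving q_2* = 26.2554.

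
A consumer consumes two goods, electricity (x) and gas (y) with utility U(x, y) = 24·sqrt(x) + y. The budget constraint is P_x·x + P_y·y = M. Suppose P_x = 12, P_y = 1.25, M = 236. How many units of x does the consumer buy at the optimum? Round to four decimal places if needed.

MU_x = 12/√x, MU_y = 1. Tangency: 12/√x = P_x/P_y.
Solve: √x = 12·P_y/P_x, so x*(P_x,P_y) = (12·P_y/P_x)², and y* = (M − P_x·x*)/P_y.
Plugging in: x* = (12·1.25/12)² = 1.5625.

x* = 1.5625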